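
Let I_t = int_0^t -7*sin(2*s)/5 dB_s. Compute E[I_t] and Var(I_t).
E[I_t] = 0; Var(I_t) = 49*t/50 - 49*sin(4*t)/200

The Itô integral of a deterministic integrand f(s) has mean 0 because each increment f(s) * (B_{s+ds} - B_s) has mean 0. By the Itô isometry:
  Var( int_0^t f(s) dB_s ) = E[ (int_0^t f(s) dB_s)^2 ] = int_0^t f(s)^2 ds.
Here f(s) = -7*sin(2*s)/5, so f(s)^2 = 49*sin(2*s)^2/25. Integrate:
  int_0^t (49*sin(2*s)^2/25) ds = 49*t/50 - 49*sin(4*t)/200.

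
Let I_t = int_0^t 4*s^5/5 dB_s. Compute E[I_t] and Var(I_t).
E[I_t] = 0; Var(I_t) = 16*t^11/275

The Itô integral of a deterministic integrand f(s) has mean 0 because each increment f(s) * (B_{s+ds} - B_s) has mean 0. By the Itô isometry:
  Var( int_0^t f(s) dB_s ) = E[ (int_0^t f(s) dB_s)^2 ] = int_0^t f(s)^2 ds.
Here f(s) = 4*s^5/5, so f(s)^2 = 16*s^10/25. Integrate:
  int_0^t (16*s^10/25) ds = 16*t^11/275.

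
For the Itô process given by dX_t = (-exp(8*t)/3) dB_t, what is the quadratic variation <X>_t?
<X>_t = exp(16*t)/144 - 1/144

For an Itô process dX_t = a(t) dt + b(t) dB_t, the quadratic variation is <X>_t = int_0^t b(s)^2 ds (the drift term does not contribute). Here b(s) = -exp(8*s)/3, so
  b(s)^2 = exp(16*s)/9.
Integrating from 0 to t:
  <X>_t = int_0^t (exp(16*s)/9) ds = exp(16*t)/144 - 1/144.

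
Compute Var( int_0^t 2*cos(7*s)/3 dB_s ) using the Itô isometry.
Var = 2*t/9 + sin(14*t)/63

The Itô integral of a deterministic integrand f(s) has mean 0 because each increment f(s) * (B_{s+ds} - B_s) has mean 0. By the Itô isometry:
  Var( int_0^t f(s) dB_s ) = E[ (int_0^t f(s) dB_s)^2 ] = int_0^t f(s)^2 ds.
Here f(s) = 2*cos(7*s)/3, so f(s)^2 = 4*cos(7*s)^2/9. Integrate:
  int_0^t (4*cos(7*s)^2/9) ds = 2*t/9 + sin(14*t)/63.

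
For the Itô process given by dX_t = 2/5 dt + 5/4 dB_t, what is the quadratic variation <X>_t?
<X>_t = 25*t/16

For an Itô process dX_t = a(t) dt + b(t) dB_t, the quadratic variation is <X>_t = int_0^t b(s)^2 ds (the drift term does not contribute). Here b(s) = 5/4, so
  b(s)^2 = 25/16.
Integrating from 0 to t:
  <X>_t = int_0^t (25/16) ds = 25*t/16.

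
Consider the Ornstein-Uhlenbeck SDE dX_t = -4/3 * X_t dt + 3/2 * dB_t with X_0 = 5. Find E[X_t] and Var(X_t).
E[X_t] = 5*exp(-4*t/3); Var(X_t) = 27/32 - 27*exp(-8*t/3)/32

The OU SDE dX = -theta X dt + sigma dB admits the integrating factor exp(theta t): d(exp(theta t) X_t) = sigma exp(theta t) dB_t. Integrating from 0 to t:
  X_t = x_0 * exp(-theta t) + sigma * int_0^t exp(-theta (t-s)) dB_s.
The Itô integral has mean 0 and (by the Itô isometry) variance sigma^2 * int_0^t exp(-2 theta (t - s)) ds = sigma^2 * (1 - exp(-2 theta t)) / (2 theta).
With theta = 4/3, sigma = 3/2, x_0 = 5:
  E[X_t] = 5 * exp(-4/3 t) = 5*exp(-4*t/3)
  Var(X_t) = (3/2)^2 * (1 - exp(-2*4/3 t)) / (2 * 4/3) = 27/32 - 27*exp(-8*t/3)/32.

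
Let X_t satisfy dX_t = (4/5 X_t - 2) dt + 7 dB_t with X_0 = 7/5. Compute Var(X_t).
Var(X_t) = 245*exp(8*t/5)/8 - 245/8

The variance V(t) = Var(X_t) satisfies V'(t) = 2 a V(t) + c^2 with V(0) = 0 (drift coefficient is linear in X, diffusion is constant). With a = 4/5, c = 7, the solution is
  V(t) = (c^2 / (2 a)) * (exp(2 a t) - 1)
       = (7^2 / (2*(4/5))) * (exp((8/5) t) - 1)
       = 245*exp(8*t/5)/8 - 245/8.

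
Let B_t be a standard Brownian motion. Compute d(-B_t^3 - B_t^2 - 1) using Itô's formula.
d(-B_t^3 - B_t^2 - 1) = (-3*B_t - 1) dt + (B_t*(-3*B_t - 2)) dB_t

Itô's formula for f(B_t) gives d f(B_t) = f'(B_t) dB_t + (1/2) f''(B_t) dt. Compute derivatives of f(x) = -x^3 - x^2 - 1:
  f'(x)  = x*(-3*x - 2)
  f''(x) = -6*x - 2
Substitute x = B_t and multiply the f'' term by 1/2:
  drift     = (1/2) * (-6*x - 2) evaluated at B_t = -3*B_t - 1
  diffusion = (x*(-3*x - 2)) evaluated at B_t = B_t*(-3*B_t - 2)
Therefore d(-B_t^3 - B_t^2 - 1) = (-3*B_t - 1) dt + (B_t*(-3*B_t - 2)) dB_t.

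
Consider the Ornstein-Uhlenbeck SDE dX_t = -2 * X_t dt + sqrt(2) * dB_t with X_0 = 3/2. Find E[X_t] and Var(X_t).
E[X_t] = 3*exp(-2*t)/2; Var(X_t) = 1/2 - exp(-4*t)/2

The OU SDE dX = -theta X dt + sigma dB admits the integrating factor exp(theta t): d(exp(theta t) X_t) = sigma exp(theta t) dB_t. Integrating from 0 to t:
  X_t = x_0 * exp(-theta t) + sigma * int_0^t exp(-theta (t-s)) dB_s.
The Itô integral has mean 0 and (by the Itô isometry) variance sigma^2 * int_0^t exp(-2 theta (t - s)) ds = sigma^2 * (1 - exp(-2 theta t)) / (2 theta).
With theta = 2, sigma = sqrt(2), x_0 = 3/2:
  E[X_t] = 3/2 * exp(-2 t) = 3*exp(-2*t)/2
  Var(X_t) = (sqrt(2))^2 * (1 - exp(-2*2 t)) / (2 * 2) = 1/2 - exp(-4*t)/2.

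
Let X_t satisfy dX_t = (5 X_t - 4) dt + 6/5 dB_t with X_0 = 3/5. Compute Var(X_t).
Var(X_t) = 18*exp(10*t)/125 - 18/125

The variance V(t) = Var(X_t) satisfies V'(t) = 2 a V(t) + c^2 with V(0) = 0 (drift coefficient is linear in X, diffusion is constant). With a = 5, c = 6/5, the solution is
  V(t) = (c^2 / (2 a)) * (exp(2 a t) - 1)
       = ((6/5)^2 / (2*5)) * (exp(10 t) - 1)
       = 18*exp(10*t)/125 - 18/125.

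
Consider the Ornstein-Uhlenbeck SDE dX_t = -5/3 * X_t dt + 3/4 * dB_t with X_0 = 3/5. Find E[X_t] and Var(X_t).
E[X_t] = 3*exp(-5*t/3)/5; Var(X_t) = 27/160 - 27*exp(-10*t/3)/160

The OU SDE dX = -theta X dt + sigma dB admits the integrating factor exp(theta t): d(exp(theta t) X_t) = sigma exp(theta t) dB_t. Integrating from 0 to t:
  X_t = x_0 * exp(-theta t) + sigma * int_0^t exp(-theta (t-s)) dB_s.
The Itô integral has mean 0 and (by the Itô isometry) variance sigma^2 * int_0^t exp(-2 theta (t - s)) ds = sigma^2 * (1 - exp(-2 theta t)) / (2 theta).
With theta = 5/3, sigma = 3/4, x_0 = 3/5:
  E[X_t] = 3/5 * exp(-5/3 t) = 3*exp(-5*t/3)/5
  Var(X_t) = (3/4)^2 * (1 - exp(-2*5/3 t)) / (2 * 5/3) = 27/160 - 27*exp(-10*t/3)/160.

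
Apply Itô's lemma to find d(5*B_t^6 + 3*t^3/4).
d(5*B_t^6 + 3*t^3/4) = (75*B_t^4 + 9*t^2/4) dt + (30*B_t^5) dB_t

Itô's formula for f(t, x): d f(t, B_t) = (f_t + (1/2) f_xx) dt + f_x dB_t. Compute partials of f(t, x) = 3*t^3/4 + 5*x^6:
  f_t(t,x)  = 9*t^2/4
  f_x(t,x)  = 30*x^5
  f_xx(t,x) = 150*x^4
Assemble drift = f_t + (1/2) f_xx = 9*t^2/4 + 75*x^4 and diffusion = f_x = 30*x^5. Substituting x = B_t:
  d(5*B_t^6 + 3*t^3/4) = (75*B_t^4 + 9*t^2/4) dt + (30*B_t^5) dB_t.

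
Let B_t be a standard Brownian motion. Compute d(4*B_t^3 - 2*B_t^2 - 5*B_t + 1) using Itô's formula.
d(4*B_t^3 - 2*B_t^2 - 5*B_t + 1) = (12*B_t - 2) dt + (12*B_t^2 - 4*B_t - 5) dB_t

Itô's formula for f(B_t) gives d f(B_t) = f'(B_t) dB_t + (1/2) f''(B_t) dt. Compute derivatives of f(x) = 4*x^3 - 2*x^2 - 5*x + 1:
  f'(x)  = 12*x^2 - 4*x - 5
  f''(x) = 24*x - 4
Substitute x = B_t and multiply the f'' term by 1/2:
  drift     = (1/2) * (24*x - 4) evaluated at B_t = 12*B_t - 2
  diffusion = (12*x^2 - 4*x - 5) evaluated at B_t = 12*B_t^2 - 4*B_t - 5
Therefore d(4*B_t^3 - 2*B_t^2 - 5*B_t + 1) = (12*B_t - 2) dt + (12*B_t^2 - 4*B_t - 5) dB_t.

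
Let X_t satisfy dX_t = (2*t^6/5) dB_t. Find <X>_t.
<X>_t = 4*t^13/325

For an Itô process dX_t = a(t) dt + b(t) dB_t, the quadratic variation is <X>_t = int_0^t b(s)^2 ds (the drift term does not contribute). Here b(s) = 2*s^6/5, so
  b(s)^2 = 4*s^12/25.
Integrating from 0 to t:
  <X>_t = int_0^t (4*s^12/25) ds = 4*t^13/325.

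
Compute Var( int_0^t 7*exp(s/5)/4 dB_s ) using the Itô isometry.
Var = 245*exp(2*t/5)/32 - 245/32

The Itô integral of a deterministic integrand f(s) has mean 0 because each increment f(s) * (B_{s+ds} - B_s) has mean 0. By the Itô isometry:
  Var( int_0^t f(s) dB_s ) = E[ (int_0^t f(s) dB_s)^2 ] = int_0^t f(s)^2 ds.
Here f(s) = 7*exp(s/5)/4, so f(s)^2 = 49*exp(2*s/5)/16. Integrate:
  int_0^t (49*exp(2*s/5)/16) ds = 245*exp(2*t/5)/32 - 245/32.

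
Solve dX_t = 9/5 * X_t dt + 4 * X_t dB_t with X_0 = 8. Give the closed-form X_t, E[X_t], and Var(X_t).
X_t = 8 * exp((-31/5) t + (4) B_t); E[X_t] = 8*exp(9*t/5); Var(X_t) = 64*(exp(16*t) - 1)*exp(18*t/5)

For GBM dX = mu X dt + sigma X dB with X_0 = x_0, apply Itô to Y = log X: dY = (mu - sigma^2/2) dt + sigma dB, so Y_t = log(x_0) + (mu - sigma^2/2) t + sigma B_t and hence X_t = x_0 * exp((mu - sigma^2/2) t + sigma B_t).
With mu = 9/5, sigma = 4, x_0 = 8, this gives:
  X_t = 8 * exp((-31/5) * t + (4) * B_t).
Since sigma*B_t ~ Normal(0, sigma^2 t), E[exp(sigma*B_t)] = exp(sigma^2 t / 2); so E[X_t] = x_0 * exp((mu - sigma^2/2) t) * exp(sigma^2 t / 2) = x_0 * exp(mu t) = 8*exp(9*t/5).
Var(X_t) = E[X_t^2] - (E[X_t])^2 = x_0^2 * exp(2 mu t) * (exp(sigma^2 t) - 1) = 64*(exp(16*t) - 1)*exp(18*t/5).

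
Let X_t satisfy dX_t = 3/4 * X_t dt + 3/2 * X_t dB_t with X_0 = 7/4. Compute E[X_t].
E[X_t] = 7*exp(3*t/4)/4

For GBM dX = mu X dt + sigma X dB with X_0 = x_0, apply Itô to Y = log X: dY = (mu - sigma^2/2) dt + sigma dB, so Y_t = log(x_0) + (mu - sigma^2/2) t + sigma B_t and hence X_t = x_0 * exp((mu - sigma^2/2) t + sigma B_t).
With mu = 3/4, sigma = 3/2, x_0 = 7/4, this gives:
  X_t = 7/4 * exp((-3/8) * t + (3/2) * B_t).
Since sigma*B_t ~ Normal(0, sigma^2 t), E[exp(sigma*B_t)] = exp(sigma^2 t / 2); so E[X_t] = x_0 * exp((mu - sigma^2/2) t) * exp(sigma^2 t / 2) = x_0 * exp(mu t) = 7*exp(3*t/4)/4.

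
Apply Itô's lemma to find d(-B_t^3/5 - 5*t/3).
d(-B_t^3/5 - 5*t/3) = (-3*B_t/5 - 5/3) dt + (-3*B_t^2/5) dB_t

Itô's formula for f(t, x): d f(t, B_t) = (f_t + (1/2) f_xx) dt + f_x dB_t. Compute partials of f(t, x) = -5*t/3 - x^3/5:
  f_t(t,x)  = -5/3
  f_x(t,x)  = -3*x^2/5
  f_xx(t,x) = -6*x/5
Assemble drift = f_t + (1/2) f_xx = -3*x/5 - 5/3 and diffusion = f_x = -3*x^2/5. Substituting x = B_t:
  d(-B_t^3/5 - 5*t/3) = (-3*B_t/5 - 5/3) dt + (-3*B_t^2/5) dB_t.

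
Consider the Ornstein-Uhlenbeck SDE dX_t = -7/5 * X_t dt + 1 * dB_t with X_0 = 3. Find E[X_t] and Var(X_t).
E[X_t] = 3*exp(-7*t/5); Var(X_t) = 5/14 - 5*exp(-14*t/5)/14

The OU SDE dX = -theta X dt + sigma dB admits the integrating factor exp(theta t): d(exp(theta t) X_t) = sigma exp(theta t) dB_t. Integrating from 0 to t:
  X_t = x_0 * exp(-theta t) + sigma * int_0^t exp(-theta (t-s)) dB_s.
The Itô integral has mean 0 and (by the Itô isometry) variance sigma^2 * int_0^t exp(-2 theta (t - s)) ds = sigma^2 * (1 - exp(-2 theta t)) / (2 theta).
With theta = 7/5, sigma = 1, x_0 = 3:
  E[X_t] = 3 * exp(-7/5 t) = 3*exp(-7*t/5)
  Var(X_t) = (1)^2 * (1 - exp(-2*7/5 t)) / (2 * 7/5) = 5/14 - 5*exp(-14*t/5)/14.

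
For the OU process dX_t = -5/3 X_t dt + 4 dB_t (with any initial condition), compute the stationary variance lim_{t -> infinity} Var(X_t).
lim Var(X_t) = 24/5

The OU SDE dX = -theta X dt + sigma dB admits the integrating factor exp(theta t): d(exp(theta t) X_t) = sigma exp(theta t) dB_t. Integrating from 0 to t gives X_t = x_0 * exp(-theta t) + sigma * int_0^t exp(-theta (t-s)) dB_s for any initial x_0. The Itô integral has variance (by the Itô isometry) sigma^2 * int_0^t exp(-2 theta (t - s)) ds = sigma^2 * (1 - exp(-2 theta t)) / (2 theta), independent of x_0.
With theta = 5/3, sigma = 4:
  Var(X_t) = (4)^2 * (1 - exp(-2*5/3 t)) / (2 * 5/3) = 24/5 - 24*exp(-10*t/3)/5.
As t -> infinity, exp(-2*5/3 t) -> 0, so the stationary variance is sigma^2 / (2 theta) = 24/5.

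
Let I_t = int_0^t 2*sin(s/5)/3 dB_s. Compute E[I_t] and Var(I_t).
E[I_t] = 0; Var(I_t) = 2*t/9 - 5*sin(2*t/5)/9

The Itô integral of a deterministic integrand f(s) has mean 0 because each increment f(s) * (B_{s+ds} - B_s) has mean 0. By the Itô isometry:
  Var( int_0^t f(s) dB_s ) = E[ (int_0^t f(s) dB_s)^2 ] = int_0^t f(s)^2 ds.
Here f(s) = 2*sin(s/5)/3, so f(s)^2 = 4*sin(s/5)^2/9. Integrate:
  int_0^t (4*sin(s/5)^2/9) ds = 2*t/9 - 5*sin(2*t/5)/9.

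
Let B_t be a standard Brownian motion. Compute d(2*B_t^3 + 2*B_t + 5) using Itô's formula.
d(2*B_t^3 + 2*B_t + 5) = (6*B_t) dt + (6*B_t^2 + 2) dB_t

Itô's formula for f(B_t) gives d f(B_t) = f'(B_t) dB_t + (1/2) f''(B_t) dt. Compute derivatives of f(x) = 2*x^3 + 2*x + 5:
  f'(x)  = 6*x^2 + 2
  f''(x) = 12*x
Substitute x = B_t and multiply the f'' term by 1/2:
  drift     = (1/2) * (12*x) evaluated at B_t = 6*B_t
  diffusion = (6*x^2 + 2) evaluated at B_t = 6*B_t^2 + 2
Therefore d(2*B_t^3 + 2*B_t + 5) = (6*B_t) dt + (6*B_t^2 + 2) dB_t.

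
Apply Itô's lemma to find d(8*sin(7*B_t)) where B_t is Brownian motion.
d(8*sin(7*B_t)) = (-196*sin(7*B_t)) dt + (56*cos(7*B_t)) dB_t

Itô's formula for f(B_t) gives d f(B_t) = f'(B_t) dB_t + (1/2) f''(B_t) dt. Compute derivatives of f(x) = 8*sin(7*x):
  f'(x)  = 56*cos(7*x)
  f''(x) = -392*sin(7*x)
Substitute x = B_t and multiply the f'' term by 1/2:
  drift     = (1/2) * (-392*sin(7*x)) evaluated at B_t = -196*sin(7*B_t)
  diffusion = (56*cos(7*x)) evaluated at B_t = 56*cos(7*B_t)
Therefore d(8*sin(7*B_t)) = (-196*sin(7*B_t)) dt + (56*cos(7*B_t)) dB_t.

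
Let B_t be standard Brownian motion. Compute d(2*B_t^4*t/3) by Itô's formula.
d(2*B_t^4*t/3) = (2*B_t^2*(B_t^2 + 6*t)/3) dt + (8*B_t^3*t/3) dB_t

Itô's formula for f(t, x): d f(t, B_t) = (f_t + (1/2) f_xx) dt + f_x dB_t. Compute partials of f(t, x) = 2*t*x^4/3:
  f_t(t,x)  = 2*x^4/3
  f_x(t,x)  = 8*t*x^3/3
  f_xx(t,x) = 8*t*x^2
Assemble drift = f_t + (1/2) f_xx = 2*x^2*(6*t + x^2)/3 and diffusion = f_x = 8*t*x^3/3. Substituting x = B_t:
  d(2*B_t^4*t/3) = (2*B_t^2*(B_t^2 + 6*t)/3) dt + (8*B_t^3*t/3) dB_t.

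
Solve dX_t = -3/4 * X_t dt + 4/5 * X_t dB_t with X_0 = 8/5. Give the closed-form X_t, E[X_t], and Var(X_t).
X_t = 8/5 * exp((-107/100) t + (4/5) B_t); E[X_t] = 8*exp(-3*t/4)/5; Var(X_t) = (64*exp(16*t/25) - 64)*exp(-3*t/2)/25

For GBM dX = mu X dt + sigma X dB with X_0 = x_0, apply Itô to Y = log X: dY = (mu - sigma^2/2) dt + sigma dB, so Y_t = log(x_0) + (mu - sigma^2/2) t + sigma B_t and hence X_t = x_0 * exp((mu - sigma^2/2) t + sigma B_t).
With mu = -3/4, sigma = 4/5, x_0 = 8/5, this gives:
  X_t = 8/5 * exp((-107/100) * t + (4/5) * B_t).
Since sigma*B_t ~ Normal(0, sigma^2 t), E[exp(sigma*B_t)] = exp(sigma^2 t / 2); so E[X_t] = x_0 * exp((mu - sigma^2/2) t) * exp(sigma^2 t / 2) = x_0 * exp(mu t) = 8*exp(-3*t/4)/5.
Var(X_t) = E[X_t^2] - (E[X_t])^2 = x_0^2 * exp(2 mu t) * (exp(sigma^2 t) - 1) = (64*exp(16*t/25) - 64)*exp(-3*t/2)/25.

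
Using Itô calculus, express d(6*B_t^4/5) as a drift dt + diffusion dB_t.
d(6*B_t^4/5) = (36*B_t^2/5) dt + (24*B_t^3/5) dB_t

Itô's formula for f(B_t) gives d f(B_t) = f'(B_t) dB_t + (1/2) f''(B_t) dt. Compute derivatives of f(x) = 6*x^4/5:
  f'(x)  = 24*x^3/5
  f''(x) = 72*x^2/5
Substitute x = B_t and multiply the f'' term by 1/2:
  drift     = (1/2) * (72*x^2/5) evaluated at B_t = 36*B_t^2/5
  diffusion = (24*x^3/5) evaluated at B_t = 24*B_t^3/5
Therefore d(6*B_t^4/5) = (36*B_t^2/5) dt + (24*B_t^3/5) dB_t.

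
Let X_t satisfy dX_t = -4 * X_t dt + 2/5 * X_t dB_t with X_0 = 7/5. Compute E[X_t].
E[X_t] = 7*exp(-4*t)/5

For GBM dX = mu X dt + sigma X dB with X_0 = x_0, apply Itô to Y = log X: dY = (mu - sigma^2/2) dt + sigma dB, so Y_t = log(x_0) + (mu - sigma^2/2) t + sigma B_t and hence X_t = x_0 * exp((mu - sigma^2/2) t + sigma B_t).
With mu = -4, sigma = 2/5, x_0 = 7/5, this gives:
  X_t = 7/5 * exp((-102/25) * t + (2/5) * B_t).
Since sigma*B_t ~ Normal(0, sigma^2 t), E[exp(sigma*B_t)] = exp(sigma^2 t / 2); so E[X_t] = x_0 * exp((mu - sigma^2/2) t) * exp(sigma^2 t / 2) = x_0 * exp(mu t) = 7*exp(-4*t)/5.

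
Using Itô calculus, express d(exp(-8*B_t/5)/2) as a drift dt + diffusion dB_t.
d(exp(-8*B_t/5)/2) = (16*exp(-8*B_t/5)/25) dt + (-4*exp(-8*B_t/5)/5) dB_t

Itô's formula for f(B_t) gives d f(B_t) = f'(B_t) dB_t + (1/2) f''(B_t) dt. Compute derivatives of f(x) = exp(-8*x/5)/2:
  f'(x)  = -4*exp(-8*x/5)/5
  f''(x) = 32*exp(-8*x/5)/25
Substitute x = B_t and multiply the f'' term by 1/2:
  drift     = (1/2) * (32*exp(-8*x/5)/25) evaluated at B_t = 16*exp(-8*B_t/5)/25
  diffusion = (-4*exp(-8*x/5)/5) evaluated at B_t = -4*exp(-8*B_t/5)/5
Therefore d(exp(-8*B_t/5)/2) = (16*exp(-8*B_t/5)/25) dt + (-4*exp(-8*B_t/5)/5) dB_t.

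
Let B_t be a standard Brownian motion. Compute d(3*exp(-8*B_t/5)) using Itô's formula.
d(3*exp(-8*B_t/5)) = (96*exp(-8*B_t/5)/25) dt + (-24*exp(-8*B_t/5)/5) dB_t

Itô's formula for f(B_t) gives d f(B_t) = f'(B_t) dB_t + (1/2) f''(B_t) dt. Compute derivatives of f(x) = 3*exp(-8*x/5):
  f'(x)  = -24*exp(-8*x/5)/5
  f''(x) = 192*exp(-8*x/5)/25
Substitute x = B_t and multiply the f'' term by 1/2:
  drift     = (1/2) * (192*exp(-8*x/5)/25) evaluated at B_t = 96*exp(-8*B_t/5)/25
  diffusion = (-24*exp(-8*x/5)/5) evaluated at B_t = -24*exp(-8*B_t/5)/5
Therefore d(3*exp(-8*B_t/5)) = (96*exp(-8*B_t/5)/25) dt + (-24*exp(-8*B_t/5)/5) dB_t.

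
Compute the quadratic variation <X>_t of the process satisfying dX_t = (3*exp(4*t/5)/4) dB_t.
<X>_t = 45*exp(8*t/5)/128 - 45/128

For an Itô process dX_t = a(t) dt + b(t) dB_t, the quadratic variation is <X>_t = int_0^t b(s)^2 ds (the drift term does not contribute). Here b(s) = 3*exp(4*s/5)/4, so
  b(s)^2 = 9*exp(8*s/5)/16.
Integrating from 0 to t:
  <X>_t = int_0^t (9*exp(8*s/5)/16) ds = 45*exp(8*t/5)/128 - 45/128.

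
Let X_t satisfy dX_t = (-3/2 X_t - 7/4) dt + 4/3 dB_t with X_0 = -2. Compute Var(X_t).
Var(X_t) = 16/27 - 16*exp(-3*t)/27

The variance V(t) = Var(X_t) satisfies V'(t) = 2 a V(t) + c^2 with V(0) = 0 (drift coefficient is linear in X, diffusion is constant). With a = -3/2, c = 4/3, the solution is
  V(t) = (c^2 / (2 a)) * (exp(2 a t) - 1)
       = ((4/3)^2 / (2*(-3/2))) * (exp((-3) t) - 1)
       = 16/27 - 16*exp(-3*t)/27.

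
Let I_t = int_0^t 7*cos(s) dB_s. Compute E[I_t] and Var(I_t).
E[I_t] = 0; Var(I_t) = 49*t/2 + 49*sin(2*t)/4

The Itô integral of a deterministic integrand f(s) has mean 0 because each increment f(s) * (B_{s+ds} - B_s) has mean 0. By the Itô isometry:
  Var( int_0^t f(s) dB_s ) = E[ (int_0^t f(s) dB_s)^2 ] = int_0^t f(s)^2 ds.
Here f(s) = 7*cos(s), so f(s)^2 = 49*cos(s)^2. Integrate:
  int_0^t (49*cos(s)^2) ds = 49*t/2 + 49*sin(2*t)/4.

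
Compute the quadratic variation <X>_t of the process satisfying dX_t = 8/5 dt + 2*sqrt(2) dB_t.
<X>_t = 8*t

For an Itô process dX_t = a(t) dt + b(t) dB_t, the quadratic variation is <X>_t = int_0^t b(s)^2 ds (the drift term does not contribute). Here b(s) = 2*sqrt(2), so
  b(s)^2 = 8.
Integrating from 0 to t:
  <X>_t = int_0^t (8) ds = 8*t.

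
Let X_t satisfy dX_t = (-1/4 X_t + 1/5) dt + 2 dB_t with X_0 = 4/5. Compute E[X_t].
E[X_t] = 4/5

Taking expectations and using E[dB_t] = 0, the mean m(t) = E[X_t] satisfies the ODE m'(t) = a m(t) + b with m(0) = x_0. With a = -1/4, b = 1/5, x_0 = 4/5, the solution is
  m(t) = x_0 * exp(a t) + (b/a) * (exp(a t) - 1)
       = (4/5) * exp((-1/4) t) + ((1/5)/(-1/4)) * (exp((-1/4) t) - 1)
       = 4/5.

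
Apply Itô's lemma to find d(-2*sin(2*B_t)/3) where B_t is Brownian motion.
d(-2*sin(2*B_t)/3) = (4*sin(2*B_t)/3) dt + (-4*cos(2*B_t)/3) dB_t

Itô's formula for f(B_t) gives d f(B_t) = f'(B_t) dB_t + (1/2) f''(B_t) dt. Compute derivatives of f(x) = -2*sin(2*x)/3:
  f'(x)  = -4*cos(2*x)/3
  f''(x) = 8*sin(2*x)/3
Substitute x = B_t and multiply the f'' term by 1/2:
  drift     = (1/2) * (8*sin(2*x)/3) evaluated at B_t = 4*sin(2*B_t)/3
  diffusion = (-4*cos(2*x)/3) evaluated at B_t = -4*cos(2*B_t)/3
Therefore d(-2*sin(2*B_t)/3) = (4*sin(2*B_t)/3) dt + (-4*cos(2*B_t)/3) dB_t.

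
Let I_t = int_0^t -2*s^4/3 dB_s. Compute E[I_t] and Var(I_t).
E[I_t] = 0; Var(I_t) = 4*t^9/81

The Itô integral of a deterministic integrand f(s) has mean 0 because each increment f(s) * (B_{s+ds} - B_s) has mean 0. By the Itô isometry:
  Var( int_0^t f(s) dB_s ) = E[ (int_0^t f(s) dB_s)^2 ] = int_0^t f(s)^2 ds.
Here f(s) = -2*s^4/3, so f(s)^2 = 4*s^8/9. Integrate:
  int_0^t (4*s^8/9) ds = 4*t^9/81.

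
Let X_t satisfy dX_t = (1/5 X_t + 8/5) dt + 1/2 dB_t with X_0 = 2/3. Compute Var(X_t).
Var(X_t) = 5*exp(2*t/5)/8 - 5/8

The variance V(t) = Var(X_t) satisfies V'(t) = 2 a V(t) + c^2 with V(0) = 0 (drift coefficient is linear in X, diffusion is constant). With a = 1/5, c = 1/2, the solution is
  V(t) = (c^2 / (2 a)) * (exp(2 a t) - 1)
       = ((1/2)^2 / (2*(1/5))) * (exp((2/5) t) - 1)
       = 5*exp(2*t/5)/8 - 5/8.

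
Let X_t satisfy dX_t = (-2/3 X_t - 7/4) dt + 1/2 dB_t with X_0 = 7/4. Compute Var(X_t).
Var(X_t) = 3/16 - 3*exp(-4*t/3)/16

The variance V(t) = Var(X_t) satisfies V'(t) = 2 a V(t) + c^2 with V(0) = 0 (drift coefficient is linear in X, diffusion is constant). With a = -2/3, c = 1/2, the solution is
  V(t) = (c^2 / (2 a)) * (exp(2 a t) - 1)
       = ((1/2)^2 / (2*(-2/3))) * (exp((-4/3) t) - 1)
       = 3/16 - 3*exp(-4*t/3)/16.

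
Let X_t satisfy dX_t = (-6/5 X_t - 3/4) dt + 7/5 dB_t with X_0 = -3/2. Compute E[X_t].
E[X_t] = -5/8 - 7*exp(-6*t/5)/8

Taking expectations and using E[dB_t] = 0, the mean m(t) = E[X_t] satisfies the ODE m'(t) = a m(t) + b with m(0) = x_0. With a = -6/5, b = -3/4, x_0 = -3/2, the solution is
  m(t) = x_0 * exp(a t) + (b/a) * (exp(a t) - 1)
       = (-3/2) * exp((-6/5) t) + ((-3/4)/(-6/5)) * (exp((-6/5) t) - 1)
       = -5/8 - 7*exp(-6*t/5)/8.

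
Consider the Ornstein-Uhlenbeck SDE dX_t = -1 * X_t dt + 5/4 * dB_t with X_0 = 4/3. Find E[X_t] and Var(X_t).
E[X_t] = 4*exp(-t)/3; Var(X_t) = 25/32 - 25*exp(-2*t)/32

The OU SDE dX = -theta X dt + sigma dB admits the integrating factor exp(theta t): d(exp(theta t) X_t) = sigma exp(theta t) dB_t. Integrating from 0 to t:
  X_t = x_0 * exp(-theta t) + sigma * int_0^t exp(-theta (t-s)) dB_s.
The Itô integral has mean 0 and (by the Itô isometry) variance sigma^2 * int_0^t exp(-2 theta (t - s)) ds = sigma^2 * (1 - exp(-2 theta t)) / (2 theta).
With theta = 1, sigma = 5/4, x_0 = 4/3:
  E[X_t] = 4/3 * exp(-1 t) = 4*exp(-t)/3
  Var(X_t) = (5/4)^2 * (1 - exp(-2*1 t)) / (2 * 1) = 25/32 - 25*exp(-2*t)/32.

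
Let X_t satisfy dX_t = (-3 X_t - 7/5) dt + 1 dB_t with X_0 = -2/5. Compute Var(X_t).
Var(X_t) = 1/6 - exp(-6*t)/6

The variance V(t) = Var(X_t) satisfies V'(t) = 2 a V(t) + c^2 with V(0) = 0 (drift coefficient is linear in X, diffusion is constant). With a = -3, c = 1, the solution is
  V(t) = (c^2 / (2 a)) * (exp(2 a t) - 1)
       = (1^2 / (2*(-3))) * (exp((-6) t) - 1)
       = 1/6 - exp(-6*t)/6.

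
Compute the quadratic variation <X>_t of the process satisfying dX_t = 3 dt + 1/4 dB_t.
<X>_t = t/16

For an Itô process dX_t = a(t) dt + b(t) dB_t, the quadratic variation is <X>_t = int_0^t b(s)^2 ds (the drift term does not contribute). Here b(s) = 1/4, so
  b(s)^2 = 1/16.
Integrating from 0 to t:
  <X>_t = int_0^t (1/16) ds = t/16.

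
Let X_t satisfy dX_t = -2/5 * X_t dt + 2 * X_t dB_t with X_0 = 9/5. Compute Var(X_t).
Var(X_t) = (81*exp(4*t) - 81)*exp(-4*t/5)/25

For GBM dX = mu X dt + sigma X dB with X_0 = x_0, apply Itô to Y = log X: dY = (mu - sigma^2/2) dt + sigma dB, so Y_t = log(x_0) + (mu - sigma^2/2) t + sigma B_t and hence X_t = x_0 * exp((mu - sigma^2/2) t + sigma B_t).
With mu = -2/5, sigma = 2, x_0 = 9/5, this gives:
  X_t = 9/5 * exp((-12/5) * t + (2) * B_t).
Since sigma*B_t ~ Normal(0, sigma^2 t), E[exp(sigma*B_t)] = exp(sigma^2 t / 2); so E[X_t] = x_0 * exp((mu - sigma^2/2) t) * exp(sigma^2 t / 2) = x_0 * exp(mu t) = 9*exp(-2*t/5)/5.
Var(X_t) = E[X_t^2] - (E[X_t])^2 = x_0^2 * exp(2 mu t) * (exp(sigma^2 t) - 1) = (81*exp(4*t) - 81)*exp(-4*t/5)/25.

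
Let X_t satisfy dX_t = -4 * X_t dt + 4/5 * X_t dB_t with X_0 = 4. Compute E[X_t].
E[X_t] = 4*exp(-4*t)

For GBM dX = mu X dt + sigma X dB with X_0 = x_0, apply Itô to Y = log X: dY = (mu - sigma^2/2) dt + sigma dB, so Y_t = log(x_0) + (mu - sigma^2/2) t + sigma B_t and hence X_t = x_0 * exp((mu - sigma^2/2) t + sigma B_t).
With mu = -4, sigma = 4/5, x_0 = 4, this gives:
  X_t = 4 * exp((-108/25) * t + (4/5) * B_t).
Since sigma*B_t ~ Normal(0, sigma^2 t), E[exp(sigma*B_t)] = exp(sigma^2 t / 2); so E[X_t] = x_0 * exp((mu - sigma^2/2) t) * exp(sigma^2 t / 2) = x_0 * exp(mu t) = 4*exp(-4*t).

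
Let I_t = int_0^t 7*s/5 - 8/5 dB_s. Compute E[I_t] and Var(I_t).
E[I_t] = 0; Var(I_t) = t*(49*t^2 - 168*t + 192)/75

The Itô integral of a deterministic integrand f(s) has mean 0 because each increment f(s) * (B_{s+ds} - B_s) has mean 0. By the Itô isometry:
  Var( int_0^t f(s) dB_s ) = E[ (int_0^t f(s) dB_s)^2 ] = int_0^t f(s)^2 ds.
Here f(s) = 7*s/5 - 8/5, so f(s)^2 = (7*s - 8)^2/25. Integrate:
  int_0^t ((7*s - 8)^2/25) ds = t*(49*t^2 - 168*t + 192)/75.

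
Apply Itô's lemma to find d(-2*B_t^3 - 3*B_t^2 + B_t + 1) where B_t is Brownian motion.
d(-2*B_t^3 - 3*B_t^2 + B_t + 1) = (-6*B_t - 3) dt + (-6*B_t^2 - 6*B_t + 1) dB_t

Itô's formula for f(B_t) gives d f(B_t) = f'(B_t) dB_t + (1/2) f''(B_t) dt. Compute derivatives of f(x) = -2*x^3 - 3*x^2 + x + 1:
  f'(x)  = -6*x^2 - 6*x + 1
  f''(x) = -12*x - 6
Substitute x = B_t and multiply the f'' term by 1/2:
  drift     = (1/2) * (-12*x - 6) evaluated at B_t = -6*B_t - 3
  diffusion = (-6*x^2 - 6*x + 1) evaluated at B_t = -6*B_t^2 - 6*B_t + 1
Therefore d(-2*B_t^3 - 3*B_t^2 + B_t + 1) = (-6*B_t - 3) dt + (-6*B_t^2 - 6*B_t + 1) dB_t.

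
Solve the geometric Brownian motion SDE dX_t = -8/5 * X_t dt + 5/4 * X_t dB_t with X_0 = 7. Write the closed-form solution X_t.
X_t = 7 * exp((-381/160) * t + (5/4) * B_t)

For GBM dX = mu X dt + sigma X dB with X_0 = x_0, apply Itô to Y = log X: dY = (mu - sigma^2/2) dt + sigma dB, so Y_t = log(x_0) + (mu - sigma^2/2) t + sigma B_t and hence X_t = x_0 * exp((mu - sigma^2/2) t + sigma B_t).
With mu = -8/5, sigma = 5/4, x_0 = 7, this gives:
  X_t = 7 * exp((-381/160) * t + (5/4) * B_t).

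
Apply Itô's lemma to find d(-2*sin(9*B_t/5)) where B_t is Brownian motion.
d(-2*sin(9*B_t/5)) = (81*sin(9*B_t/5)/25) dt + (-18*cos(9*B_t/5)/5) dB_t

Itô's formula for f(B_t) gives d f(B_t) = f'(B_t) dB_t + (1/2) f''(B_t) dt. Compute derivatives of f(x) = -2*sin(9*x/5):
  f'(x)  = -18*cos(9*x/5)/5
  f''(x) = 162*sin(9*x/5)/25
Substitute x = B_t and multiply the f'' term by 1/2:
  drift     = (1/2) * (162*sin(9*x/5)/25) evaluated at B_t = 81*sin(9*B_t/5)/25
  diffusion = (-18*cos(9*x/5)/5) evaluated at B_t = -18*cos(9*B_t/5)/5
Therefore d(-2*sin(9*B_t/5)) = (81*sin(9*B_t/5)/25) dt + (-18*cos(9*B_t/5)/5) dB_t.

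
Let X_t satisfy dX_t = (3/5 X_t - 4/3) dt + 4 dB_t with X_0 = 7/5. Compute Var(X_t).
Var(X_t) = 40*exp(6*t/5)/3 - 40/3

The variance V(t) = Var(X_t) satisfies V'(t) = 2 a V(t) + c^2 with V(0) = 0 (drift coefficient is linear in X, diffusion is constant). With a = 3/5, c = 4, the solution is
  V(t) = (c^2 / (2 a)) * (exp(2 a t) - 1)
       = (4^2 / (2*(3/5))) * (exp((6/5) t) - 1)
       = 40*exp(6*t/5)/3 - 40/3.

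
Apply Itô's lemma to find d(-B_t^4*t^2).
d(-B_t^4*t^2) = (2*B_t^2*t*(-B_t^2 - 3*t)) dt + (-4*B_t^3*t^2) dB_t

Itô's formula for f(t, x): d f(t, B_t) = (f_t + (1/2) f_xx) dt + f_x dB_t. Compute partials of f(t, x) = -t^2*x^4:
  f_t(t,x)  = -2*t*x^4
  f_x(t,x)  = -4*t^2*x^3
  f_xx(t,x) = -12*t^2*x^2
Assemble drift = f_t + (1/2) f_xx = 2*t*x^2*(-3*t - x^2) and diffusion = f_x = -4*t^2*x^3. Substituting x = B_t:
  d(-B_t^4*t^2) = (2*B_t^2*t*(-B_t^2 - 3*t)) dt + (-4*B_t^3*t^2) dB_t.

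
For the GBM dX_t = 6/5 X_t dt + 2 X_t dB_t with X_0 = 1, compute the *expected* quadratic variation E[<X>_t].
E[<X>_t] = 5*exp(32*t/5)/8 - 5/8

<X>_t = int_0^t (2 * X_s)^2 ds. Taking expectation inside the integral: E[<X>_t] = 2^2 * int_0^t E[X_s^2] ds. For GBM, E[X_s^2] = x_0^2 * exp((2 mu + sigma^2) s). Integrating:
  E[<X>_t] = 2^2 * 1^2 * (exp((2*(6/5) + 2^2) t) - 1) / (2*(6/5) + 2^2)
           = 2^2 * 1^2 * (exp((32/5) t) - 1) / (32/5) = 5*exp(32*t/5)/8 - 5/8.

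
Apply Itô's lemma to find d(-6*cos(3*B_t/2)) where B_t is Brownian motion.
d(-6*cos(3*B_t/2)) = (27*cos(3*B_t/2)/4) dt + (9*sin(3*B_t/2)) dB_t

Itô's formula for f(B_t) gives d f(B_t) = f'(B_t) dB_t + (1/2) f''(B_t) dt. Compute derivatives of f(x) = -6*cos(3*x/2):
  f'(x)  = 9*sin(3*x/2)
  f''(x) = 27*cos(3*x/2)/2
Substitute x = B_t and multiply the f'' term by 1/2:
  drift     = (1/2) * (27*cos(3*x/2)/2) evaluated at B_t = 27*cos(3*B_t/2)/4
  diffusion = (9*sin(3*x/2)) evaluated at B_t = 9*sin(3*B_t/2)
Therefore d(-6*cos(3*B_t/2)) = (27*cos(3*B_t/2)/4) dt + (9*sin(3*B_t/2)) dB_t.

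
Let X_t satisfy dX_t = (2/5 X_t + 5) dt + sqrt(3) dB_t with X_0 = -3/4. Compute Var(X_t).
Var(X_t) = 15*exp(4*t/5)/4 - 15/4

The variance V(t) = Var(X_t) satisfies V'(t) = 2 a V(t) + c^2 with V(0) = 0 (drift coefficient is linear in X, diffusion is constant). With a = 2/5, c = sqrt(3), the solution is
  V(t) = (c^2 / (2 a)) * (exp(2 a t) - 1)
       = (sqrt(3)^2 / (2*(2/5))) * (exp((4/5) t) - 1)
       = 15*exp(4*t/5)/4 - 15/4.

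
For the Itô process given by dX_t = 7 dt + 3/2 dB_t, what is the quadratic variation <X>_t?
<X>_t = 9*t/4

For an Itô process dX_t = a(t) dt + b(t) dB_t, the quadratic variation is <X>_t = int_0^t b(s)^2 ds (the drift term does not contribute). Here b(s) = 3/2, so
  b(s)^2 = 9/4.
Integrating from 0 to t:
  <X>_t = int_0^t (9/4) ds = 9*t/4.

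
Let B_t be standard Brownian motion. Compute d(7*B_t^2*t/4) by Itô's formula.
d(7*B_t^2*t/4) = (7*B_t^2/4 + 7*t/4) dt + (7*B_t*t/2) dB_t

Itô's formula for f(t, x): d f(t, B_t) = (f_t + (1/2) f_xx) dt + f_x dB_t. Compute partials of f(t, x) = 7*t*x^2/4:
  f_t(t,x)  = 7*x^2/4
  f_x(t,x)  = 7*t*x/2
  f_xx(t,x) = 7*t/2
Assemble drift = f_t + (1/2) f_xx = 7*t/4 + 7*x^2/4 and diffusion = f_x = 7*t*x/2. Substituting x = B_t:
  d(7*B_t^2*t/4) = (7*B_t^2/4 + 7*t/4) dt + (7*B_t*t/2) dB_t.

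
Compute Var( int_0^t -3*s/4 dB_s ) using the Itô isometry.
Var = 3*t^3/16

The Itô integral of a deterministic integrand f(s) has mean 0 because each increment f(s) * (B_{s+ds} - B_s) has mean 0. By the Itô isometry:
  Var( int_0^t f(s) dB_s ) = E[ (int_0^t f(s) dB_s)^2 ] = int_0^t f(s)^2 ds.
Here f(s) = -3*s/4, so f(s)^2 = 9*s^2/16. Integrate:
  int_0^t (9*s^2/16) ds = 3*t^3/16.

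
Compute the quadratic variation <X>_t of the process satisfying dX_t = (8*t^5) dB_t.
<X>_t = 64*t^11/11

For an Itô process dX_t = a(t) dt + b(t) dB_t, the quadratic variation is <X>_t = int_0^t b(s)^2 ds (the drift term does not contribute). Here b(s) = 8*s^5, so
  b(s)^2 = 64*s^10.
Integrating from 0 to t:
  <X>_t = int_0^t (64*s^10) ds = 64*t^11/11.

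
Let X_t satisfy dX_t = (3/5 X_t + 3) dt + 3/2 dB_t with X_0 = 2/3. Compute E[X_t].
E[X_t] = 17*exp(3*t/5)/3 - 5

Taking expectations and using E[dB_t] = 0, the mean m(t) = E[X_t] satisfies the ODE m'(t) = a m(t) + b with m(0) = x_0. With a = 3/5, b = 3, x_0 = 2/3, the solution is
  m(t) = x_0 * exp(a t) + (b/a) * (exp(a t) - 1)
       = (2/3) * exp((3/5) t) + (3/(3/5)) * (exp((3/5) t) - 1)
       = 17*exp(3*t/5)/3 - 5.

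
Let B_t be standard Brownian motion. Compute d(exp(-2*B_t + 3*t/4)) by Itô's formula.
d(exp(-2*B_t + 3*t/4)) = (11*exp(-2*B_t + 3*t/4)/4) dt + (-2*exp(-2*B_t + 3*t/4)) dB_t

Itô's formula for f(t, x): d f(t, B_t) = (f_t + (1/2) f_xx) dt + f_x dB_t. Compute partials of f(t, x) = exp(3*t/4 - 2*x):
  f_t(t,x)  = 3*exp(3*t/4 - 2*x)/4
  f_x(t,x)  = -2*exp(3*t/4 - 2*x)
  f_xx(t,x) = 4*exp(3*t/4 - 2*x)
Assemble drift = f_t + (1/2) f_xx = 11*exp(3*t/4 - 2*x)/4 and diffusion = f_x = -2*exp(3*t/4 - 2*x). Substituting x = B_t:
  d(exp(-2*B_t + 3*t/4)) = (11*exp(-2*B_t + 3*t/4)/4) dt + (-2*exp(-2*B_t + 3*t/4)) dB_t.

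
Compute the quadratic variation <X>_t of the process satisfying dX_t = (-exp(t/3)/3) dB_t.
<X>_t = exp(2*t/3)/6 - 1/6

For an Itô process dX_t = a(t) dt + b(t) dB_t, the quadratic variation is <X>_t = int_0^t b(s)^2 ds (the drift term does not contribute). Here b(s) = -exp(s/3)/3, so
  b(s)^2 = exp(2*s/3)/9.
Integrating from 0 to t:
  <X>_t = int_0^t (exp(2*s/3)/9) ds = exp(2*t/3)/6 - 1/6.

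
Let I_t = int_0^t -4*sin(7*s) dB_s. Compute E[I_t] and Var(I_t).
E[I_t] = 0; Var(I_t) = 8*t - 4*sin(14*t)/7

The Itô integral of a deterministic integrand f(s) has mean 0 because each increment f(s) * (B_{s+ds} - B_s) has mean 0. By the Itô isometry:
  Var( int_0^t f(s) dB_s ) = E[ (int_0^t f(s) dB_s)^2 ] = int_0^t f(s)^2 ds.
Here f(s) = -4*sin(7*s), so f(s)^2 = 16*sin(7*s)^2. Integrate:
  int_0^t (16*sin(7*s)^2) ds = 8*t - 4*sin(14*t)/7.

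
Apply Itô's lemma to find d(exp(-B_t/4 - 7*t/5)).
d(exp(-B_t/4 - 7*t/5)) = (-219*exp(-B_t/4 - 7*t/5)/160) dt + (-exp(-B_t/4 - 7*t/5)/4) dB_t

Itô's formula for f(t, x): d f(t, B_t) = (f_t + (1/2) f_xx) dt + f_x dB_t. Compute partials of f(t, x) = exp(-7*t/5 - x/4):
  f_t(t,x)  = -7*exp(-7*t/5 - x/4)/5
  f_x(t,x)  = -exp(-7*t/5 - x/4)/4
  f_xx(t,x) = exp(-7*t/5 - x/4)/16
Assemble drift = f_t + (1/2) f_xx = -219*exp(-7*t/5 - x/4)/160 and diffusion = f_x = -exp(-7*t/5 - x/4)/4. Substituting x = B_t:
  d(exp(-B_t/4 - 7*t/5)) = (-219*exp(-B_t/4 - 7*t/5)/160) dt + (-exp(-B_t/4 - 7*t/5)/4) dB_t.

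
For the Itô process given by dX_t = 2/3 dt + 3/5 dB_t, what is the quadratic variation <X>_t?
<X>_t = 9*t/25

For an Itô process dX_t = a(t) dt + b(t) dB_t, the quadratic variation is <X>_t = int_0^t b(s)^2 ds (the drift term does not contribute). Here b(s) = 3/5, so
  b(s)^2 = 9/25.
Integrating from 0 to t:
  <X>_t = int_0^t (9/25) ds = 9*t/25.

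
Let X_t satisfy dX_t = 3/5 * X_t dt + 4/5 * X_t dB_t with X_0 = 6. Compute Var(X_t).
Var(X_t) = 36*(exp(16*t/25) - 1)*exp(6*t/5)

For GBM dX = mu X dt + sigma X dB with X_0 = x_0, apply Itô to Y = log X: dY = (mu - sigma^2/2) dt + sigma dB, so Y_t = log(x_0) + (mu - sigma^2/2) t + sigma B_t and hence X_t = x_0 * exp((mu - sigma^2/2) t + sigma B_t).
With mu = 3/5, sigma = 4/5, x_0 = 6, this gives:
  X_t = 6 * exp((7/25) * t + (4/5) * B_t).
Since sigma*B_t ~ Normal(0, sigma^2 t), E[exp(sigma*B_t)] = exp(sigma^2 t / 2); so E[X_t] = x_0 * exp((mu - sigma^2/2) t) * exp(sigma^2 t / 2) = x_0 * exp(mu t) = 6*exp(3*t/5).
Var(X_t) = E[X_t^2] - (E[X_t])^2 = x_0^2 * exp(2 mu t) * (exp(sigma^2 t) - 1) = 36*(exp(16*t/25) - 1)*exp(6*t/5).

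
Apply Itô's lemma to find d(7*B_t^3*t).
d(7*B_t^3*t) = (7*B_t*(B_t^2 + 3*t)) dt + (21*B_t^2*t) dB_t

Itô's formula for f(t, x): d f(t, B_t) = (f_t + (1/2) f_xx) dt + f_x dB_t. Compute partials of f(t, x) = 7*t*x^3:
  f_t(t,x)  = 7*x^3
  f_x(t,x)  = 21*t*x^2
  f_xx(t,x) = 42*t*x
Assemble drift = f_t + (1/2) f_xx = 7*x*(3*t + x^2) and diffusion = f_x = 21*t*x^2. Substituting x = B_t:
  d(7*B_t^3*t) = (7*B_t*(B_t^2 + 3*t)) dt + (21*B_t^2*t) dB_t.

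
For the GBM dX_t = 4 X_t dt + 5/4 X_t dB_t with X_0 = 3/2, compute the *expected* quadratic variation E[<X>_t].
E[<X>_t] = 25*exp(153*t/16)/68 - 25/68

<X>_t = int_0^t ((5/4) * X_s)^2 ds. Taking expectation inside the integral: E[<X>_t] = (5/4)^2 * int_0^t E[X_s^2] ds. For GBM, E[X_s^2] = x_0^2 * exp((2 mu + sigma^2) s). Integrating:
  E[<X>_t] = (5/4)^2 * (3/2)^2 * (exp((2*4 + (5/4)^2) t) - 1) / (2*4 + (5/4)^2)
           = (5/4)^2 * (3/2)^2 * (exp((153/16) t) - 1) / (153/16) = 25*exp(153*t/16)/68 - 25/68.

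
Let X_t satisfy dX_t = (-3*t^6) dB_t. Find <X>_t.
<X>_t = 9*t^13/13

For an Itô process dX_t = a(t) dt + b(t) dB_t, the quadratic variation is <X>_t = int_0^t b(s)^2 ds (the drift term does not contribute). Here b(s) = -3*s^6, so
  b(s)^2 = 9*s^12.
Integrating from 0 to t:
  <X>_t = int_0^t (9*s^12) ds = 9*t^13/13.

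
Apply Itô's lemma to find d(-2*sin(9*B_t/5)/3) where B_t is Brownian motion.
d(-2*sin(9*B_t/5)/3) = (27*sin(9*B_t/5)/25) dt + (-6*cos(9*B_t/5)/5) dB_t

Itô's formula for f(B_t) gives d f(B_t) = f'(B_t) dB_t + (1/2) f''(B_t) dt. Compute derivatives of f(x) = -2*sin(9*x/5)/3:
  f'(x)  = -6*cos(9*x/5)/5
  f''(x) = 54*sin(9*x/5)/25
Substitute x = B_t and multiply the f'' term by 1/2:
  drift     = (1/2) * (54*sin(9*x/5)/25) evaluated at B_t = 27*sin(9*B_t/5)/25
  diffusion = (-6*cos(9*x/5)/5) evaluated at B_t = -6*cos(9*B_t/5)/5
Therefore d(-2*sin(9*B_t/5)/3) = (27*sin(9*B_t/5)/25) dt + (-6*cos(9*B_t/5)/5) dB_t.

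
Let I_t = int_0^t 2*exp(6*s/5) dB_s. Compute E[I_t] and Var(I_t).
E[I_t] = 0; Var(I_t) = 5*exp(12*t/5)/3 - 5/3

The Itô integral of a deterministic integrand f(s) has mean 0 because each increment f(s) * (B_{s+ds} - B_s) has mean 0. By the Itô isometry:
  Var( int_0^t f(s) dB_s ) = E[ (int_0^t f(s) dB_s)^2 ] = int_0^t f(s)^2 ds.
Here f(s) = 2*exp(6*s/5), so f(s)^2 = 4*exp(12*s/5). Integrate:
  int_0^t (4*exp(12*s/5)) ds = 5*exp(12*t/5)/3 - 5/3.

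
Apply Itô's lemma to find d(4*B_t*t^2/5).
d(4*B_t*t^2/5) = (8*B_t*t/5) dt + (4*t^2/5) dB_t

Itô's formula for f(t, x): d f(t, B_t) = (f_t + (1/2) f_xx) dt + f_x dB_t. Compute partials of f(t, x) = 4*t^2*x/5:
  f_t(t,x)  = 8*t*x/5
  f_x(t,x)  = 4*t^2/5
  f_xx(t,x) = 0
Assemble drift = f_t + (1/2) f_xx = 8*t*x/5 and diffusion = f_x = 4*t^2/5. Substituting x = B_t:
  d(4*B_t*t^2/5) = (8*B_t*t/5) dt + (4*t^2/5) dB_t.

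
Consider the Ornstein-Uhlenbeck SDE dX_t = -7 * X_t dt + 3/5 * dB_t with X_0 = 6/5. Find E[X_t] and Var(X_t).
E[X_t] = 6*exp(-7*t)/5; Var(X_t) = 9/350 - 9*exp(-14*t)/350

The OU SDE dX = -theta X dt + sigma dB admits the integrating factor exp(theta t): d(exp(theta t) X_t) = sigma exp(theta t) dB_t. Integrating from 0 to t:
  X_t = x_0 * exp(-theta t) + sigma * int_0^t exp(-theta (t-s)) dB_s.
The Itô integral has mean 0 and (by the Itô isometry) variance sigma^2 * int_0^t exp(-2 theta (t - s)) ds = sigma^2 * (1 - exp(-2 theta t)) / (2 theta).
With theta = 7, sigma = 3/5, x_0 = 6/5:
  E[X_t] = 6/5 * exp(-7 t) = 6*exp(-7*t)/5
  Var(X_t) = (3/5)^2 * (1 - exp(-2*7 t)) / (2 * 7) = 9/350 - 9*exp(-14*t)/350.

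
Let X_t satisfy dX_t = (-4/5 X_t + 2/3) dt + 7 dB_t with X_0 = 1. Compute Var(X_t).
Var(X_t) = 245/8 - 245*exp(-8*t/5)/8

The variance V(t) = Var(X_t) satisfies V'(t) = 2 a V(t) + c^2 with V(0) = 0 (drift coefficient is linear in X, diffusion is constant). With a = -4/5, c = 7, the solution is
  V(t) = (c^2 / (2 a)) * (exp(2 a t) - 1)
       = (7^2 / (2*(-4/5))) * (exp((-8/5) t) - 1)
       = 245/8 - 245*exp(-8*t/5)/8.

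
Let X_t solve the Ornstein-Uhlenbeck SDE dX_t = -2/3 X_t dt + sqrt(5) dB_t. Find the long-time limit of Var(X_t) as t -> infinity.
lim Var(X_t) = 15/4

The OU SDE dX = -theta X dt + sigma dB admits the integrating factor exp(theta t): d(exp(theta t) X_t) = sigma exp(theta t) dB_t. Integrating from 0 to t gives X_t = x_0 * exp(-theta t) + sigma * int_0^t exp(-theta (t-s)) dB_s for any initial x_0. The Itô integral has variance (by the Itô isometry) sigma^2 * int_0^t exp(-2 theta (t - s)) ds = sigma^2 * (1 - exp(-2 theta t)) / (2 theta), independent of x_0.
With theta = 2/3, sigma = sqrt(5):
  Var(X_t) = (sqrt(5))^2 * (1 - exp(-2*2/3 t)) / (2 * 2/3) = 15/4 - 15*exp(-4*t/3)/4.
As t -> infinity, exp(-2*2/3 t) -> 0, so the stationary variance is sigma^2 / (2 theta) = 15/4.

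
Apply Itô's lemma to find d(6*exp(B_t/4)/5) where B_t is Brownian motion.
d(6*exp(B_t/4)/5) = (3*exp(B_t/4)/80) dt + (3*exp(B_t/4)/10) dB_t

Itô's formula for f(B_t) gives d f(B_t) = f'(B_t) dB_t + (1/2) f''(B_t) dt. Compute derivatives of f(x) = 6*exp(x/4)/5:
  f'(x)  = 3*exp(x/4)/10
  f''(x) = 3*exp(x/4)/40
Substitute x = B_t and multiply the f'' term by 1/2:
  drift     = (1/2) * (3*exp(x/4)/40) evaluated at B_t = 3*exp(B_t/4)/80
  diffusion = (3*exp(x/4)/10) evaluated at B_t = 3*exp(B_t/4)/10
Therefore d(6*exp(B_t/4)/5) = (3*exp(B_t/4)/80) dt + (3*exp(B_t/4)/10) dB_t.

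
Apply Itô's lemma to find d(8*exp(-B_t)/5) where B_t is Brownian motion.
d(8*exp(-B_t)/5) = (4*exp(-B_t)/5) dt + (-8*exp(-B_t)/5) dB_t

Itô's formula for f(B_t) gives d f(B_t) = f'(B_t) dB_t + (1/2) f''(B_t) dt. Compute derivatives of f(x) = 8*exp(-x)/5:
  f'(x)  = -8*exp(-x)/5
  f''(x) = 8*exp(-x)/5
Substitute x = B_t and multiply the f'' term by 1/2:
  drift     = (1/2) * (8*exp(-x)/5) evaluated at B_t = 4*exp(-B_t)/5
  diffusion = (-8*exp(-x)/5) evaluated at B_t = -8*exp(-B_t)/5
Therefore d(8*exp(-B_t)/5) = (4*exp(-B_t)/5) dt + (-8*exp(-B_t)/5) dB_t.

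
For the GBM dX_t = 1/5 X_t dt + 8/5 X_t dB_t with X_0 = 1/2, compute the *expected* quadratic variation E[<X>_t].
E[<X>_t] = 8*exp(74*t/25)/37 - 8/37

<X>_t = int_0^t ((8/5) * X_s)^2 ds. Taking expectation inside the integral: E[<X>_t] = (8/5)^2 * int_0^t E[X_s^2] ds. For GBM, E[X_s^2] = x_0^2 * exp((2 mu + sigma^2) s). Integrating:
  E[<X>_t] = (8/5)^2 * (1/2)^2 * (exp((2*(1/5) + (8/5)^2) t) - 1) / (2*(1/5) + (8/5)^2)
           = (8/5)^2 * (1/2)^2 * (exp((74/25) t) - 1) / (74/25) = 8*exp(74*t/25)/37 - 8/37.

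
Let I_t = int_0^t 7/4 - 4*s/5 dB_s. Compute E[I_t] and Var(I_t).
E[I_t] = 0; Var(I_t) = t*(256*t^2 - 1680*t + 3675)/1200

The Itô integral of a deterministic integrand f(s) has mean 0 because each increment f(s) * (B_{s+ds} - B_s) has mean 0. By the Itô isometry:
  Var( int_0^t f(s) dB_s ) = E[ (int_0^t f(s) dB_s)^2 ] = int_0^t f(s)^2 ds.
Here f(s) = 7/4 - 4*s/5, so f(s)^2 = (16*s - 35)^2/400. Integrate:
  int_0^t ((16*s - 35)^2/400) ds = t*(256*t^2 - 1680*t + 3675)/1200.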